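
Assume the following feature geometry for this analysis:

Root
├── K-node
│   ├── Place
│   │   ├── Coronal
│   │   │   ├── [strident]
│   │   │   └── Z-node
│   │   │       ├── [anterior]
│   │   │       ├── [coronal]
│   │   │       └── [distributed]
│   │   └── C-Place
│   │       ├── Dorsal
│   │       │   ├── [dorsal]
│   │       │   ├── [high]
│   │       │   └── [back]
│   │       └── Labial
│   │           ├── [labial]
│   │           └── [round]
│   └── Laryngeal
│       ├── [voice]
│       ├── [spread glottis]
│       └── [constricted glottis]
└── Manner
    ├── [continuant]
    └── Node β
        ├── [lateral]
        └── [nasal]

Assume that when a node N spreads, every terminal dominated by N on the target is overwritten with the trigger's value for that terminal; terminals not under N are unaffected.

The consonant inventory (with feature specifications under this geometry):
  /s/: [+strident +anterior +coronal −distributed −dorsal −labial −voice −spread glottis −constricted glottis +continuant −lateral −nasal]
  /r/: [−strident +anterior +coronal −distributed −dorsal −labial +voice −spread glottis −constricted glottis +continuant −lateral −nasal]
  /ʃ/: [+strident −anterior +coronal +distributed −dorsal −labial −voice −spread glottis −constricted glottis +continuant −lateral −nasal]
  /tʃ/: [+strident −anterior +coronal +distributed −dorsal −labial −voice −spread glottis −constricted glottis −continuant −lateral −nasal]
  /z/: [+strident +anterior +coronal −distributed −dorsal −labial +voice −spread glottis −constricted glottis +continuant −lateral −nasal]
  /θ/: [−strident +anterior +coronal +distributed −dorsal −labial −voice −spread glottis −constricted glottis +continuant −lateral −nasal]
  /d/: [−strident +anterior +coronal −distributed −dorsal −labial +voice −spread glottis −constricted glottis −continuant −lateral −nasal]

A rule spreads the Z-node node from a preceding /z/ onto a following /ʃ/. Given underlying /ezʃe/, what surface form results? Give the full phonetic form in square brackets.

[ezse]

Z-node immediately or transitively dominates [anterior], [coronal], [distributed].
Spreading Z-node from /z/ onto /ʃ/ replaces those values with /z/'s: [+anterior], [+coronal], [−distributed]. Features outside Z-node ([strident], [dorsal], [labial], …) stay as in /ʃ/.
The resulting bundle matches /s/ in the inventory; substituting it for /ʃ/ gives [ezse].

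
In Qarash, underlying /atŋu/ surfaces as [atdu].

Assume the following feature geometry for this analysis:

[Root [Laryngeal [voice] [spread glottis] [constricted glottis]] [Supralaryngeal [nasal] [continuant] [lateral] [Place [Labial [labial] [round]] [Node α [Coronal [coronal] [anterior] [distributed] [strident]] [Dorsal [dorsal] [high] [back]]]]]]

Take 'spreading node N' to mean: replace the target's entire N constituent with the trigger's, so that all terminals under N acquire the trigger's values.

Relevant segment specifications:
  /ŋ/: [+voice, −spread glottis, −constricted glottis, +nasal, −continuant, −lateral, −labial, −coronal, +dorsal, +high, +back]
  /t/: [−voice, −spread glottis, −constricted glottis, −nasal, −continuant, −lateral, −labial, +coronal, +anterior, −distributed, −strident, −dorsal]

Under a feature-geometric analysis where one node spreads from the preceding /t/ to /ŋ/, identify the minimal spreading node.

Supralaryngeal

/ŋ/ and [d] differ in [nasal], [coronal], [anterior], [distributed], [strident], [dorsal], [high], [back]; every other specified feature is identical.
These terminals are all dominated by Supralaryngeal, and no proper subconstituent of Supralaryngeal covers them all; Supralaryngeal is their lowest common ancestor.
Delinking /ŋ/'s Supralaryngeal and associating /t/'s Supralaryngeal gives precisely the feature bundle of [d].
Had Root spread, [voice] would have taken /t/'s value; it stays as in /ŋ/, confirming the spreading constituent is exactly Supralaryngeal.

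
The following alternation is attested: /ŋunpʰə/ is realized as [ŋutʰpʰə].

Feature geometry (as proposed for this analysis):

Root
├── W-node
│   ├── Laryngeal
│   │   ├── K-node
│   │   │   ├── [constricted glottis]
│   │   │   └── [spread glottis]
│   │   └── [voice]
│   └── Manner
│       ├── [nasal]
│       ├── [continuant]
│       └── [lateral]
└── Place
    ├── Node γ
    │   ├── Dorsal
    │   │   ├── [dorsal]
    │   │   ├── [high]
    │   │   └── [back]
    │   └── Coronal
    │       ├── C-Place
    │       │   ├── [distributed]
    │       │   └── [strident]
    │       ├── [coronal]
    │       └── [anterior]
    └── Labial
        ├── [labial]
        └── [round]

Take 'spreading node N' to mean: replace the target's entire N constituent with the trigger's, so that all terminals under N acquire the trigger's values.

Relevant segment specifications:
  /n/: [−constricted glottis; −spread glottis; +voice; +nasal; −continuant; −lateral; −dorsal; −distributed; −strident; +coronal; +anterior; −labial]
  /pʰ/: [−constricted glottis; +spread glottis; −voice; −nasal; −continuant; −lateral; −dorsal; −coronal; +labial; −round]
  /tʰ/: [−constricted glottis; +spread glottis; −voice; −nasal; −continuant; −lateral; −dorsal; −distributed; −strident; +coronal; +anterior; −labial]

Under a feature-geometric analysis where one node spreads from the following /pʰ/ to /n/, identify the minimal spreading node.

W-node

/n/ and [tʰ] differ in [voice], [spread glottis], [nasal]; every other specified feature is identical.
The smallest constituent containing every changed terminal is W-node — each of its daughters lacks at least one of the affected features.
If W-node spreads, every terminal under it takes /pʰ/'s value, producing [tʰ] as observed.
[labial], [coronal] — on which /pʰ/ differs from /n/ — are unchanged, so Root cannot have spread; the constituent is no larger than W-node.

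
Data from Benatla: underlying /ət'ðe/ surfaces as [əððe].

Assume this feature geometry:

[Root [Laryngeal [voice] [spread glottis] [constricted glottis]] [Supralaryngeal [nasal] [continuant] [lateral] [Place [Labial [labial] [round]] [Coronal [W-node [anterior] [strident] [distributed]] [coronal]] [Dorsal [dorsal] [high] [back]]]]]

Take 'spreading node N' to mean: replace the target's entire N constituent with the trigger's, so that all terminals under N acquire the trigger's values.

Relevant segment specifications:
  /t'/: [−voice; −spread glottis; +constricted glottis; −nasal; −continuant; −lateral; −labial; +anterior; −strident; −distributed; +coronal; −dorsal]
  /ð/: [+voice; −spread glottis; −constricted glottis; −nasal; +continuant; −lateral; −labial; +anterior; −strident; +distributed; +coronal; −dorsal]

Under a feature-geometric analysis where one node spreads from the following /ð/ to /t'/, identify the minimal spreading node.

Root

Feature comparison: [voice], [constricted glottis], [continuant], [distributed] differ between /t'/ and [ð]; the remaining terminals match.
Tracing each changed feature up the tree, the paths first meet at Root; any lower node misses at least one of them.
Delinking /t'/'s Root and associating /ð/'s Root gives precisely the feature bundle of [ð].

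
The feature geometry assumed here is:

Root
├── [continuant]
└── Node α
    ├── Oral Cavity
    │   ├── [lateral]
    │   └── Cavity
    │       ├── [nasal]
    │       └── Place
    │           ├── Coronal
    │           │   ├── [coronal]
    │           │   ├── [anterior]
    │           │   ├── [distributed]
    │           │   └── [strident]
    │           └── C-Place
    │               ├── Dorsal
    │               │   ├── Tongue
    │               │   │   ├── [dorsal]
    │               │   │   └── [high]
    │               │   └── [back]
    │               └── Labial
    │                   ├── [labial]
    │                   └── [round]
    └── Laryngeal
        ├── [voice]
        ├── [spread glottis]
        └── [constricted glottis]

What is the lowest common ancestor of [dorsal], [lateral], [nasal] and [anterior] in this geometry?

Oral Cavity

[dorsal] is immediately dominated by Tongue.
[lateral] is immediately dominated by Oral Cavity.
[nasal] is immediately dominated by Cavity.
[anterior] is immediately dominated by Coronal.
These paths first converge at Oral Cavity; no daughter of Oral Cavity dominates all 4 features, so Oral Cavity is the minimal constituent.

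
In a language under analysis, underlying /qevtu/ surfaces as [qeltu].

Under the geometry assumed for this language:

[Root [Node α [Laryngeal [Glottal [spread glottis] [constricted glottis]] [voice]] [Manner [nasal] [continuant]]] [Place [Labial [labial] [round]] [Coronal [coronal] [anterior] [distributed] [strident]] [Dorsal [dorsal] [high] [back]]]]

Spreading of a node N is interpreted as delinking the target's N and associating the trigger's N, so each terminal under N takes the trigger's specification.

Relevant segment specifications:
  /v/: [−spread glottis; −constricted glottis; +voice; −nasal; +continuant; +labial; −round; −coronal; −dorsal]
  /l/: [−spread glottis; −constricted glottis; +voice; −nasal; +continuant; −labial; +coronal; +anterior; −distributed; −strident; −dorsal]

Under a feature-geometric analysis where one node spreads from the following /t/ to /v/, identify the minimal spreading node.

Comparing /v/ with its surface form [l], the features that change are [labial], [round], [coronal], [anterior], [distributed], [strident].
These terminals are all dominated by Place, and no proper subconstituent of Place covers them all; Place is their lowest common ancestor.
If Place spreads, every terminal under it takes /t/'s value, producing [l] as observed.
[voice], [continuant] — on which /t/ differs from /v/ — are unchanged, so Root cannot have spread; the constituent is no larger than Place.

Place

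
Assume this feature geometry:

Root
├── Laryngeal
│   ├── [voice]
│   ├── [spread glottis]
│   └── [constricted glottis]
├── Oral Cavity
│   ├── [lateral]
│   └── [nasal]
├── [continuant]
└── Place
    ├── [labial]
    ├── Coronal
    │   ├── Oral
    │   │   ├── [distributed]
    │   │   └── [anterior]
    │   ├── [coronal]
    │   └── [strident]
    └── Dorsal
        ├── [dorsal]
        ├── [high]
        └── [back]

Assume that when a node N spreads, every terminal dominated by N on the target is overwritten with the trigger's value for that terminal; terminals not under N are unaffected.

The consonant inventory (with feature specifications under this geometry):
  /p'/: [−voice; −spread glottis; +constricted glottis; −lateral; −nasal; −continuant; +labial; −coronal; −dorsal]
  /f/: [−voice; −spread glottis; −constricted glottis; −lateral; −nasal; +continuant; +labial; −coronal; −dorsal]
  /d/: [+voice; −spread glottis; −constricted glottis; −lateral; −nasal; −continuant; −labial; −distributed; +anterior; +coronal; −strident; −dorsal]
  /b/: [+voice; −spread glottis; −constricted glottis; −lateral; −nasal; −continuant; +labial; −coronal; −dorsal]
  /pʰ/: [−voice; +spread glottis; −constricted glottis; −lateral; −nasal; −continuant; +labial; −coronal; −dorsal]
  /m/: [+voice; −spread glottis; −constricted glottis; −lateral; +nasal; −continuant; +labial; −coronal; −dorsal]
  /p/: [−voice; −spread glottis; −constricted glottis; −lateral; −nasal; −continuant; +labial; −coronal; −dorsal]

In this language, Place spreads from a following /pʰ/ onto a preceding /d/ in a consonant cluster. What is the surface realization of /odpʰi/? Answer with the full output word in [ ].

The Place node dominates the terminals [labial], [distributed], [anterior], [coronal], [strident], [dorsal], [high], [back].
The target acquires /pʰ/'s values for everything under Place — [+labial], [−coronal], [−dorsal] — while keeping its own [voice], [spread glottis], [constricted glottis], ….
This feature bundle is that of [b], so /odpʰi/ surfaces as [obpʰi].

[obpʰi]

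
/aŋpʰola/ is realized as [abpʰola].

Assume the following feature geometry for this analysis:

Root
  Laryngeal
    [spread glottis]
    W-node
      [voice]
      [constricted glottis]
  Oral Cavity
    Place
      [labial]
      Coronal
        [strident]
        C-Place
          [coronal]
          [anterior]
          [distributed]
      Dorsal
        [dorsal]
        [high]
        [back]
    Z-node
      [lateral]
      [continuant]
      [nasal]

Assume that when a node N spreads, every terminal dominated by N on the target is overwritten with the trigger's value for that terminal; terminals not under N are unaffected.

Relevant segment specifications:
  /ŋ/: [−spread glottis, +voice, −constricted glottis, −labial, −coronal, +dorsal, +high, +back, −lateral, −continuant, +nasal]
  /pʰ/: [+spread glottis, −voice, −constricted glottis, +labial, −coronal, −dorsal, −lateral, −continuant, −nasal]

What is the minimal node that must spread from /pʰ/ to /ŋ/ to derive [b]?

Oral Cavity

The alternation /ŋ/ → [b] changes [nasal], [labial], [dorsal], [high], [back] and nothing else.
The smallest constituent containing every changed terminal is Oral Cavity — each of its daughters lacks at least one of the affected features.
Spreading Oral Cavity from /pʰ/ overwrites each of those terminals with /pʰ/'s values, yielding exactly [b].
[voice], [spread glottis] — on which /pʰ/ differs from /ŋ/ — are unchanged, so Root cannot have spread; the constituent is no larger than Oral Cavity.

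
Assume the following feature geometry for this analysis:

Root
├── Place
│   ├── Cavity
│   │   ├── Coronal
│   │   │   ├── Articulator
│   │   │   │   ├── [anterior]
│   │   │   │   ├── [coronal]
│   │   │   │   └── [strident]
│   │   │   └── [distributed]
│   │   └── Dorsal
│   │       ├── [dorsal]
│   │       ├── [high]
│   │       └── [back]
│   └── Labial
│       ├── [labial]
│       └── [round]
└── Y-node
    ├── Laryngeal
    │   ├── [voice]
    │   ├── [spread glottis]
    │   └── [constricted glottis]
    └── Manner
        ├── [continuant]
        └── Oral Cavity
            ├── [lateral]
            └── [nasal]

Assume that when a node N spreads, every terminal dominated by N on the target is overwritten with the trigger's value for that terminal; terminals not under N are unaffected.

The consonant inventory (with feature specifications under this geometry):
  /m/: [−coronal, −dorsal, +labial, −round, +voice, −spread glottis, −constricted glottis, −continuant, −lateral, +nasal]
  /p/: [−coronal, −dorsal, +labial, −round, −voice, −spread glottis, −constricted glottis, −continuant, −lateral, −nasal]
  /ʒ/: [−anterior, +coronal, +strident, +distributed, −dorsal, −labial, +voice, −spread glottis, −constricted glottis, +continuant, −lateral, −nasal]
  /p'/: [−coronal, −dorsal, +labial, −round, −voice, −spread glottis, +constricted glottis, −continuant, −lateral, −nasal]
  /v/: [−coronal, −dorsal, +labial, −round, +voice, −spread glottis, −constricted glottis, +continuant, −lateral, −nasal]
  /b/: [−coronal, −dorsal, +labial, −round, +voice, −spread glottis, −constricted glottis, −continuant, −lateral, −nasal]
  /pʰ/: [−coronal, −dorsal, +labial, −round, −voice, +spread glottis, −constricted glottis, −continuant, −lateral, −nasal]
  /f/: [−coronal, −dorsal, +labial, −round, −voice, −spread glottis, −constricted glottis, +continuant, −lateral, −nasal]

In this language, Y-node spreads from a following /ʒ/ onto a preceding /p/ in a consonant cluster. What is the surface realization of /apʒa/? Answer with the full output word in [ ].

[avʒa]

Y-node immediately or transitively dominates [voice], [spread glottis], [constricted glottis], [continuant], [lateral], [nasal].
After delinking /p/'s Y-node and linking /ʒ/'s, the affected terminals become [+voice], [−spread glottis], [−constricted glottis], [+continuant], [−lateral], [−nasal]; [coronal], [dorsal], [labial], … (outside Y-node) are retained from /p/.
The resulting bundle matches /v/ in the inventory; substituting it for /p/ gives [avʒa].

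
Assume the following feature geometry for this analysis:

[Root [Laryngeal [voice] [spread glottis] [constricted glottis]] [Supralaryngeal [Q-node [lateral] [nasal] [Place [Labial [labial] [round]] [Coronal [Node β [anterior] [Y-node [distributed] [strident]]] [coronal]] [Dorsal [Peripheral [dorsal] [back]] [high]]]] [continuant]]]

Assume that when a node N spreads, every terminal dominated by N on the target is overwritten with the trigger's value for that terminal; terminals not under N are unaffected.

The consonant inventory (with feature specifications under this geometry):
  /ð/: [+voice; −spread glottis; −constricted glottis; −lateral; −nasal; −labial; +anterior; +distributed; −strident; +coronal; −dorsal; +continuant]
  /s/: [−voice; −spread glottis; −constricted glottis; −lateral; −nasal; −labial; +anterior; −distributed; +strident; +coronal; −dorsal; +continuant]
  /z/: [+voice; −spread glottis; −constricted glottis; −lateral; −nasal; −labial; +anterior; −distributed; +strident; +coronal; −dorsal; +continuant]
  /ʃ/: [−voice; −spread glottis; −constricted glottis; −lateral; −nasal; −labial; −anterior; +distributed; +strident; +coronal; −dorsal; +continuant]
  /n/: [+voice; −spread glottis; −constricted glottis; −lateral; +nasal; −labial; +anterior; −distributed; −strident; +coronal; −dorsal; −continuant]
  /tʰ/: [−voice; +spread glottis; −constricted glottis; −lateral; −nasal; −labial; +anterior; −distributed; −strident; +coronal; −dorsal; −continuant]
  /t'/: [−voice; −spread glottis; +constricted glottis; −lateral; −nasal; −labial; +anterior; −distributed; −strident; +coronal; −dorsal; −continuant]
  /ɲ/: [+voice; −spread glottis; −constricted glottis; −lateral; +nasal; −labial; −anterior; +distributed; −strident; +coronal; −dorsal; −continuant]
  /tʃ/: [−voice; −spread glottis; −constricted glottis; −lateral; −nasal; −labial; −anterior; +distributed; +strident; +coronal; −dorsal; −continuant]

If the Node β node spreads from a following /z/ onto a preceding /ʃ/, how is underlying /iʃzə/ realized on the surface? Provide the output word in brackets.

[iszə]

Node β immediately or transitively dominates [anterior], [distributed], [strident].
The target acquires /z/'s values for everything under Node β — [+anterior], [−distributed], [+strident] — while keeping its own [voice], [spread glottis], [constricted glottis], ….
Among the inventory, only /s/ has exactly this specification, giving the surface form [iszə].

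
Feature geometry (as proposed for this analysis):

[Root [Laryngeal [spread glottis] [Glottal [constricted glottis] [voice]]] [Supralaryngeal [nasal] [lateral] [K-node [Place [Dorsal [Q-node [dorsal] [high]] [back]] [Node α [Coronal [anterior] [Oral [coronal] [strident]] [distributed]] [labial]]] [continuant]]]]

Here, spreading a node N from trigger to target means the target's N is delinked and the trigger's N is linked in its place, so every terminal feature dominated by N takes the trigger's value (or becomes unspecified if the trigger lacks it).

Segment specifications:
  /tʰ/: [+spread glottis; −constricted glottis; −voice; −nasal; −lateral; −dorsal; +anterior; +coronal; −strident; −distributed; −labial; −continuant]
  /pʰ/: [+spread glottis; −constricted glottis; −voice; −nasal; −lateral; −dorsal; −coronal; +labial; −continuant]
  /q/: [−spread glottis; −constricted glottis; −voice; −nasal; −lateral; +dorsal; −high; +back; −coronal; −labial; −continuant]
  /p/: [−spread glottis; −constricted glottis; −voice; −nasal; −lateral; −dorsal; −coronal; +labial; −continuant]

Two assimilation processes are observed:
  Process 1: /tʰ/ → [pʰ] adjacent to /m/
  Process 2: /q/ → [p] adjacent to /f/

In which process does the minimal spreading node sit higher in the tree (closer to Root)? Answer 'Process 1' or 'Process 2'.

Process 2

Process 1: the features that change are [labial], [coronal], [anterior], [distributed], [strident]; the minimal node is Node α (depth 4).
Process 2 alters [labial], [dorsal], [high], [back]; the lowest common ancestor is Place (depth 3 from Root).
Depth 3 < depth 4; Process 2 involves the structurally higher constituent Place.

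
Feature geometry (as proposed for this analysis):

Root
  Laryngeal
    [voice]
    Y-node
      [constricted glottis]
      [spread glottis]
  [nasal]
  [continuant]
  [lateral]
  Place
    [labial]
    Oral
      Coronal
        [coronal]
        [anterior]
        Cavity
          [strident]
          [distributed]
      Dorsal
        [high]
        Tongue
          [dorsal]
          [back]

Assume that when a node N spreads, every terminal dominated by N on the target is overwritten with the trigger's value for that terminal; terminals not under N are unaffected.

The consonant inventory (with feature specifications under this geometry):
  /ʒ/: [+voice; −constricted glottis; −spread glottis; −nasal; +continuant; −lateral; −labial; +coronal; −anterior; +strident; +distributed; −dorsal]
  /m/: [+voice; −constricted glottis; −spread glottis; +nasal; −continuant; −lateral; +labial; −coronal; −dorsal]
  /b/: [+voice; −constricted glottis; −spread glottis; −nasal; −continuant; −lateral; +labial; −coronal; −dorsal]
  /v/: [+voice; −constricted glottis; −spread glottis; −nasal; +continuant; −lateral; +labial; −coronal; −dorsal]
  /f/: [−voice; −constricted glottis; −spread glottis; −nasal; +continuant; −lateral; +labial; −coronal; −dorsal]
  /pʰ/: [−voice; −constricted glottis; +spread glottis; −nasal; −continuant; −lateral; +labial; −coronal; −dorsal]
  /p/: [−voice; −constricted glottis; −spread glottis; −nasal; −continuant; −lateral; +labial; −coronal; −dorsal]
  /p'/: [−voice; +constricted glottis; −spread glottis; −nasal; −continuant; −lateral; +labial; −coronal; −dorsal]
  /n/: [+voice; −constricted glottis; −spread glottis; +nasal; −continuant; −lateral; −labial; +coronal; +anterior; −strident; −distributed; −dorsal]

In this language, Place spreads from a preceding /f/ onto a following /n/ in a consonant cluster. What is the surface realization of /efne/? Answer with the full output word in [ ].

The Place node dominates the terminals [labial], [coronal], [anterior], [strident], [distributed], [high], [dorsal], [back].
Spreading Place from /f/ onto /n/ replaces those values with /f/'s: [+labial], [−coronal], [−dorsal]. Features outside Place ([voice], [constricted glottis], [spread glottis], …) stay as in /n/.
Among the inventory, only /m/ has exactly this specification, giving the surface form [efme].

[efme]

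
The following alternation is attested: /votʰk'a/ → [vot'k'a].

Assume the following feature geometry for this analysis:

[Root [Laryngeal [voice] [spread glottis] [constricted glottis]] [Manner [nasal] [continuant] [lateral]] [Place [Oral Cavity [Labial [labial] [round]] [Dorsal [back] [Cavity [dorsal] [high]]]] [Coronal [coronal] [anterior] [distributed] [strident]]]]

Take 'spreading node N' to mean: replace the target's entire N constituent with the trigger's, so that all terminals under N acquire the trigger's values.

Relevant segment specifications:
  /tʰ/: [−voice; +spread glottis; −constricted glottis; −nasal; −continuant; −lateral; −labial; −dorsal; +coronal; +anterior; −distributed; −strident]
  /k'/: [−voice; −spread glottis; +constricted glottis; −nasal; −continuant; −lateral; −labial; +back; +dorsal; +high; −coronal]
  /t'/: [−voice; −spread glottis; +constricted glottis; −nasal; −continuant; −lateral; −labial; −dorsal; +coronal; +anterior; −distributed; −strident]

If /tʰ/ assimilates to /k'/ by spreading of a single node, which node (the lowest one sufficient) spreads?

Laryngeal

The alternation /tʰ/ → [t'] changes [spread glottis], [constricted glottis] and nothing else.
In this geometry the lowest node dominating all of them is Laryngeal: every daughter of Laryngeal dominates only a proper subset, so no lower node suffices.
Delinking /tʰ/'s Laryngeal and associating /k'/'s Laryngeal gives precisely the feature bundle of [t'].
Had Root spread, [dorsal], [coronal] would have taken /k'/'s values; they stay as in /tʰ/, confirming the spreading constituent is exactly Laryngeal.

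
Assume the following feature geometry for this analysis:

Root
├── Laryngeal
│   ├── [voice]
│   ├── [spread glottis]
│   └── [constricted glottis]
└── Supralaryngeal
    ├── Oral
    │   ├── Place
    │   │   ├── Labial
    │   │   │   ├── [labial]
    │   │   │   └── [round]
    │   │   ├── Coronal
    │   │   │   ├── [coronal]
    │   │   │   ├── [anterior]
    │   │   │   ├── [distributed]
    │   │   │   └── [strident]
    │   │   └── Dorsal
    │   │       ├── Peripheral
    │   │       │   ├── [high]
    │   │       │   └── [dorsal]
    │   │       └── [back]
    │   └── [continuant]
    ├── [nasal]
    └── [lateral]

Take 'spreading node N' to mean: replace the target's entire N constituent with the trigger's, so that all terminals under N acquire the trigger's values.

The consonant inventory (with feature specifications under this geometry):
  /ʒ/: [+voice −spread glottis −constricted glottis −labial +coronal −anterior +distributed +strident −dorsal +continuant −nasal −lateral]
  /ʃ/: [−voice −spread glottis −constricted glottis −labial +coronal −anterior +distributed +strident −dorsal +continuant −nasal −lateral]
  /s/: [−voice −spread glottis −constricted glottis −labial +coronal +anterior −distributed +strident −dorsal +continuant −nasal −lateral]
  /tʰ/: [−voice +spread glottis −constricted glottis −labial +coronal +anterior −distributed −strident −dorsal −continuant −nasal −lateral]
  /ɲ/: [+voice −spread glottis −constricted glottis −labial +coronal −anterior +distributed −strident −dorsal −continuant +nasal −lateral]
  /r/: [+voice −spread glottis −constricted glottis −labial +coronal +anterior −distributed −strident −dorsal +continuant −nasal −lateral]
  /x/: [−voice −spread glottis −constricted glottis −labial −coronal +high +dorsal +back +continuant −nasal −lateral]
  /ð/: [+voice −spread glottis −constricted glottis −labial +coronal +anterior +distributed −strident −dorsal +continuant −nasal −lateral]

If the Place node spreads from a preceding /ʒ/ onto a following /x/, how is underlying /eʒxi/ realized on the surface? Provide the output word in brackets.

Place immediately or transitively dominates [labial], [round], [coronal], [anterior], [distributed], [strident], [high], [dorsal], [back].
The target acquires /ʒ/'s values for everything under Place — [−labial], [+coronal], [−anterior], [+distributed], [+strident], [−dorsal] — while keeping its own [voice], [spread glottis], [constricted glottis], ….
The resulting bundle matches /ʃ/ in the inventory; substituting it for /x/ gives [eʒʃi].

[eʒʃi]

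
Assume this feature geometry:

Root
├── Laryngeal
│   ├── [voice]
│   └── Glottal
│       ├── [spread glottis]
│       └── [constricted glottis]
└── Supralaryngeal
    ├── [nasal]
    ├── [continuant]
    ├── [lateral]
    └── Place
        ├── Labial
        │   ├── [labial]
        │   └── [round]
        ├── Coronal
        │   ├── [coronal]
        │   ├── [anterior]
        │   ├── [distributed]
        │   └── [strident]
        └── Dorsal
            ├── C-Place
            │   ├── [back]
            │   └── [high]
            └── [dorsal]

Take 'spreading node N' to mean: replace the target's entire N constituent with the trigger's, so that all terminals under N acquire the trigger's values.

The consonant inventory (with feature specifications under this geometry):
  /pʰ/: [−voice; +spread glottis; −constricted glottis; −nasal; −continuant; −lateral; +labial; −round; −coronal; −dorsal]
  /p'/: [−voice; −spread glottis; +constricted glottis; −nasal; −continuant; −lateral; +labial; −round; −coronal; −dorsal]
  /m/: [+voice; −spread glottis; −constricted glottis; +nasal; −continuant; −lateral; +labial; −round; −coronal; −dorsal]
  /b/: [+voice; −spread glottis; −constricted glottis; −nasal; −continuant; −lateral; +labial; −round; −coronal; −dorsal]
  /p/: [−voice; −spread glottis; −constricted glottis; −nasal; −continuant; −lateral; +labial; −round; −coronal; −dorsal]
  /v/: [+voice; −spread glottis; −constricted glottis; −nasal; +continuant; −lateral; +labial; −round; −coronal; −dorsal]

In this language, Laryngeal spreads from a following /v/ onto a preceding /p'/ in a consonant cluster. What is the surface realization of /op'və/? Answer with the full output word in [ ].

[obvə]

The Laryngeal node dominates the terminals [voice], [spread glottis], [constricted glottis].
The target acquires /v/'s values for everything under Laryngeal — [+voice], [−spread glottis], [−constricted glottis] — while keeping its own [nasal], [continuant], [lateral], ….
The resulting bundle matches /b/ in the inventory; substituting it for /p'/ gives [obvə].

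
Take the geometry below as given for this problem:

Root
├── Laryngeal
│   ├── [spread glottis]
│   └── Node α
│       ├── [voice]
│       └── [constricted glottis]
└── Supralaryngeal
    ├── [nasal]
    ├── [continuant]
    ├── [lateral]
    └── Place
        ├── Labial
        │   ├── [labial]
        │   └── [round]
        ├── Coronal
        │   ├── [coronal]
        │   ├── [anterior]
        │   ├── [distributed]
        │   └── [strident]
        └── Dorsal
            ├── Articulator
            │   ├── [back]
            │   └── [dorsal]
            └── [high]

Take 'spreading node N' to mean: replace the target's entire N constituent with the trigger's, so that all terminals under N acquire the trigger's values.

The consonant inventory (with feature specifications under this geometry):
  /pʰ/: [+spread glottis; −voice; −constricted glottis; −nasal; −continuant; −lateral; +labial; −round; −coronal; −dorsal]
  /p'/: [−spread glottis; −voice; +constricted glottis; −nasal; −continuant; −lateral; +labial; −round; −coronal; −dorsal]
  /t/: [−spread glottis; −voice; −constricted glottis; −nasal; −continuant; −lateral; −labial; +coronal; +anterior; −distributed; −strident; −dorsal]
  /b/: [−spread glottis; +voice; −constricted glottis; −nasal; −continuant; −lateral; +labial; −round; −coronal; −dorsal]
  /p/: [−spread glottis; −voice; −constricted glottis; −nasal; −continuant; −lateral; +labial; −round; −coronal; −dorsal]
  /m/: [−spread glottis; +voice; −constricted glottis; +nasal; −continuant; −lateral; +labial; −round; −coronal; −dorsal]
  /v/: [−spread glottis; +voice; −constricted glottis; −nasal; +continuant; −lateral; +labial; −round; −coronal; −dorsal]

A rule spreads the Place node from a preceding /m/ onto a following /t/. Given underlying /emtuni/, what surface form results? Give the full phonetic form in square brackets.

[empuni]

Place immediately or transitively dominates [labial], [round], [coronal], [anterior], [distributed], [strident], [back], [dorsal], [high].
Spreading Place from /m/ onto /t/ replaces those values with /m/'s: [+labial], [−round], [−coronal], [−dorsal]. Features outside Place ([spread glottis], [voice], [constricted glottis], …) stay as in /t/.
This feature bundle is that of [p], so /emtuni/ surfaces as [empuni].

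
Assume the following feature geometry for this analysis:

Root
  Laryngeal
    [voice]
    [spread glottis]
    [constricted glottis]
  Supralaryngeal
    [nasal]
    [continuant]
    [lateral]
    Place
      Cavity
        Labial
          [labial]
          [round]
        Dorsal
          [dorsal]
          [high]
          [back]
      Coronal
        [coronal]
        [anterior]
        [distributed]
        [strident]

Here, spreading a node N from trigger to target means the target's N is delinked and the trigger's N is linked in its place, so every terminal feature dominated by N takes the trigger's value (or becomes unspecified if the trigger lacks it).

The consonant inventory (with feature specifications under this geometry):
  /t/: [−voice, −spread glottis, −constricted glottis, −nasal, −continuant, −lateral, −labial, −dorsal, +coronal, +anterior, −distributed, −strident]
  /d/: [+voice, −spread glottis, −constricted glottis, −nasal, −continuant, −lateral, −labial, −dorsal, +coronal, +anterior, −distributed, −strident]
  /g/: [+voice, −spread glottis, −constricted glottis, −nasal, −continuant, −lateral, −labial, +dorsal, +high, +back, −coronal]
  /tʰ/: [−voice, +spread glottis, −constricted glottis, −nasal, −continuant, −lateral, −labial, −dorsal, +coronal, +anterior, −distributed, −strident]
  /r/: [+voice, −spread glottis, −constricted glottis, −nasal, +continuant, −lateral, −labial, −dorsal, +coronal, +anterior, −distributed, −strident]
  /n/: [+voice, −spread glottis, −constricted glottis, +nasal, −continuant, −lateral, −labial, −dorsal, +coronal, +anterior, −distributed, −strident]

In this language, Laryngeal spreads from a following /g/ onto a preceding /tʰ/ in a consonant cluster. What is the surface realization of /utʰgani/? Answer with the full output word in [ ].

The Laryngeal node dominates the terminals [voice], [spread glottis], [constricted glottis].
The target acquires /g/'s values for everything under Laryngeal — [+voice], [−spread glottis], [−constricted glottis] — while keeping its own [nasal], [continuant], [lateral], ….
This feature bundle is that of [d], so /utʰgani/ surfaces as [udgani].

[udgani]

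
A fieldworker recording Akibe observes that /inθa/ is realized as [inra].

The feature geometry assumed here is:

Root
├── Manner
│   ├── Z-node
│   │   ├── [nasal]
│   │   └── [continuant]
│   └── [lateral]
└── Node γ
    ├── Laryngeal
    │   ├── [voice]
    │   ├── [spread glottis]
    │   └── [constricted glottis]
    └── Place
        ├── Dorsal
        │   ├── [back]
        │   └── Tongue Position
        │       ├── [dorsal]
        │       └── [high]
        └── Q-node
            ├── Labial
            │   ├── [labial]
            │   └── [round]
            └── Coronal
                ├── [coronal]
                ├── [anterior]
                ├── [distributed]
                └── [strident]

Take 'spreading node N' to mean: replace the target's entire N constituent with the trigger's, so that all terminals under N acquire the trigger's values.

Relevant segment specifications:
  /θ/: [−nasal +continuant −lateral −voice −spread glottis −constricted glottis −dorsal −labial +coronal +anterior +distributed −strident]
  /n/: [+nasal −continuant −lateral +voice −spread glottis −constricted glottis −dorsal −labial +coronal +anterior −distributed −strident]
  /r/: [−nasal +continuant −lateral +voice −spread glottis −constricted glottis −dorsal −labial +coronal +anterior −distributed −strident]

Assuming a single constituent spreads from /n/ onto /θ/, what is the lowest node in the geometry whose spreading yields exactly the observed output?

Feature comparison: [voice], [distributed] differ between /θ/ and [r]; the remaining terminals match.
Tracing each changed feature up the tree, the paths first meet at Node γ; any lower node misses at least one of them.
Delinking /θ/'s Node γ and associating /n/'s Node γ gives precisely the feature bundle of [r].
Had Root spread, [continuant], [nasal] would have taken /n/'s values; they stay as in /θ/, confirming the spreading constituent is exactly Node γ.

Node γ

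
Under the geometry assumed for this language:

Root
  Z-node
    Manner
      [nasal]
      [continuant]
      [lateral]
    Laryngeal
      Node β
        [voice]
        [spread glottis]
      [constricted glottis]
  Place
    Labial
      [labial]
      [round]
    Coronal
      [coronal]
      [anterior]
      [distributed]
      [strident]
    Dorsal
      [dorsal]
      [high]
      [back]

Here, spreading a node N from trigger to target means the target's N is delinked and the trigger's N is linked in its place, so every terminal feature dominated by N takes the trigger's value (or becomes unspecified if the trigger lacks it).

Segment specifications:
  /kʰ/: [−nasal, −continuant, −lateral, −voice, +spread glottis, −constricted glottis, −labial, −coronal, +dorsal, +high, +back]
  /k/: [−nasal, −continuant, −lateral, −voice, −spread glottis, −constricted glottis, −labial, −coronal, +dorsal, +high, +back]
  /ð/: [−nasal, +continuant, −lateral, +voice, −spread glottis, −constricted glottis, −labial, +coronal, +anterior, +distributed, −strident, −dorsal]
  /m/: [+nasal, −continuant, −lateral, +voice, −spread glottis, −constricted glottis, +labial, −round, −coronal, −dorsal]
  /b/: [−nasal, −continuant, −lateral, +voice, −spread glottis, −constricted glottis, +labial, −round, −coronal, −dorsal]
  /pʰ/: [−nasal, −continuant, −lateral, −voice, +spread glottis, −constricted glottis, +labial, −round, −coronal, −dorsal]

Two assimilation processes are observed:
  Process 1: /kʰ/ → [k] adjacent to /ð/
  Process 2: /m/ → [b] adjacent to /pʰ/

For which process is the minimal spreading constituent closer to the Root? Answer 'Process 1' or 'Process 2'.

Process 2

In Process 1, [spread glottis] changes, so the minimal spreading node is [spread glottis] at depth 4.
In Process 2, [nasal] changes, so the minimal spreading node is [nasal] at depth 3.
[nasal] (depth 3) sits above [spread glottis] (depth 4), making Process 2 the one with the higher spreading node.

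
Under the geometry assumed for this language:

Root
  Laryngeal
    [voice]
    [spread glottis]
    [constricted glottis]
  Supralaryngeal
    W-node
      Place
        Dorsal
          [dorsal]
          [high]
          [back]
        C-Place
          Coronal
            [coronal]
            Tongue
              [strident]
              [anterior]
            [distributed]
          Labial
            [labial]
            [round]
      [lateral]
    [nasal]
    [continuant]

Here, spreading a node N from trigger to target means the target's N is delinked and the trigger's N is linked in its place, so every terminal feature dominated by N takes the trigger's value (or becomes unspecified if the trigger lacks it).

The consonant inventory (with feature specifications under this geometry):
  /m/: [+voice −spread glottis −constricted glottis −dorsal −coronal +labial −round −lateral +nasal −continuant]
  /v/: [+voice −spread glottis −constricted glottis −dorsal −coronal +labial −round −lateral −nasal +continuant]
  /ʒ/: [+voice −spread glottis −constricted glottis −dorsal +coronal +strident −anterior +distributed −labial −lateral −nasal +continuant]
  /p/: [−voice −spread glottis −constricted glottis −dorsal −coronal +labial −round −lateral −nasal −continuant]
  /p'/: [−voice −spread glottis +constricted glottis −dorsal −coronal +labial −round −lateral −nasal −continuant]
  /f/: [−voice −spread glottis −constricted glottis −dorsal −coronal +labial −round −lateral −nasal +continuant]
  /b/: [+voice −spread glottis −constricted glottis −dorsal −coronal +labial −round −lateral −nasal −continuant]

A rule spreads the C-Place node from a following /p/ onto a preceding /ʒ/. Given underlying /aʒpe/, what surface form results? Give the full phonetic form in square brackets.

[avpe]

C-Place immediately or transitively dominates [coronal], [strident], [anterior], [distributed], [labial], [round].
Spreading C-Place from /p/ onto /ʒ/ replaces those values with /p/'s: [−coronal], [+labial], [−round]. Features outside C-Place ([voice], [spread glottis], [constricted glottis], …) stay as in /ʒ/.
Among the inventory, only /v/ has exactly this specification, giving the surface form [avpe].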